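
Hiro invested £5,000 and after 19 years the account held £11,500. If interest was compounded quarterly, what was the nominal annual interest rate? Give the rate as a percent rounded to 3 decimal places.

(1 + r/4)^76 = 11,500/5,000 = 2.3.
1 + r/4 = 2.3^(1/76) ≈ 1.01102, so r/4 ≈ 0.0110196.
r ≈ 4·0.0110196 = 4.40784%.

4.408%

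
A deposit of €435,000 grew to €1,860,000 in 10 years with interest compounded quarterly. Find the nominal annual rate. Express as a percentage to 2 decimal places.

The 40-period growth factor is 1,860,000/435,000 = 4.27586.
r/4 = 4.27586^(1/40) − 1 ≈ 0.0369924, so r ≈ 4·0.0369924 = 14.79698%.

14.80%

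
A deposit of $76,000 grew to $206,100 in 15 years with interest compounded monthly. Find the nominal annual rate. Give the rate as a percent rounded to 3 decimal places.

(1 + r/12)^180 = 206,100/76,000 = 2.71184.
1 + r/12 = 2.71184^(1/180) ≈ 1.005558, so r/12 ≈ 0.00555777.
r ≈ 12·0.00555777 = 6.66932%.

6.669%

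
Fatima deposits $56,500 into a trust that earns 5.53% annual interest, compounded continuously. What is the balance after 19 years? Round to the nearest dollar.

$161,570

A = P·e^(rt) = 56,500·e^(0.0553·19) = 56,500·e^1.0507.
e^1.0507 ≈ 2.85965217413, so A ≈ 161,570.3478.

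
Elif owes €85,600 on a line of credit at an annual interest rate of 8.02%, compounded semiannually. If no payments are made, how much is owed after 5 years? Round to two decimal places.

€126,830.80

Periodic rate = 8.02%/2 = 0.0401; periods = 2·5 = 10.
A = 85,600·(1 + 0.0401)^10 ≈ 85,600·1.48166821274 ≈ 126,830.7990.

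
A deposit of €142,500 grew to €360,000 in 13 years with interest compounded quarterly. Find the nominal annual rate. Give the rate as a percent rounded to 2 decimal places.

7.19%

(1 + r/4)^52 = 360,000/142,500 = 2.52632.
1 + r/4 = 2.52632^(1/52) ≈ 1.017982, so r/4 ≈ 0.0179821.
r ≈ 4·0.0179821 = 7.19285%.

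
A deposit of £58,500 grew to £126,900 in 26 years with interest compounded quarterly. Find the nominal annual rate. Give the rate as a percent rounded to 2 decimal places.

The 104-period growth factor is 126,900/58,500 = 2.16923.
r/4 = 2.16923^(1/104) − 1 ≈ 0.00747368, so r ≈ 4·0.00747368 = 2.98947%.

2.99%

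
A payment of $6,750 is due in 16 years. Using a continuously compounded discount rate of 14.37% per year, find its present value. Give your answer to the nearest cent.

P = A·e^(−rt) = 6,750·e^(−2.2992).
e^(−2.2992) ≈ 0.1003390829, so P ≈ 677.2888.

$677.29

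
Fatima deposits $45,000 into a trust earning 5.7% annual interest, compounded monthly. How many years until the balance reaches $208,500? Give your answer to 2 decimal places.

26.96 years

We need (1 + 0.00475)^(12t) = 4.6333, so 12t = ln 4.6333 / ln 1.00475 ≈ 323.5611.
t ≈ 323.5611/12 = 26.9634 years.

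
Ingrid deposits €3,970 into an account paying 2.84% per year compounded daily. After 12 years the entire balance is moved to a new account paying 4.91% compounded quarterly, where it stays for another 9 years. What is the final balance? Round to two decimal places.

After 12 years at 2.84%: 3,970 × 1.406053357 ≈ 5,582.0318.
Then 9 years at 4.91%: 5,582.0318 × 1.551480802 ≈ 8,660.4152.

€8,660.42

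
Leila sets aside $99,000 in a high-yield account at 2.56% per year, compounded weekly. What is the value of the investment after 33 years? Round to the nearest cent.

Growth factor = (1 + 0.0256/52)^1716 ≈ 2.32702846668.
A ≈ 99,000 × 2.32702846668 ≈ 230,375.8182.

$230,375.82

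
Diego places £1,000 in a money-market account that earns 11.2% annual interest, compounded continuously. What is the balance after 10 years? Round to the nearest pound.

£3,065

A = P·e^(rt) = 1,000·e^(0.112·10) = 1,000·e^1.12.
e^1.12 ≈ 3.064854203, so A ≈ 3,064.8542.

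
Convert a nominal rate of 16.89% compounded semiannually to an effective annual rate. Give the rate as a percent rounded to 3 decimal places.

EAR = (1 + 16.89%/2)^2 − 1 = (1 + 0.08445)^2 − 1.
(1 + 0.08445)^2 ≈ 1.176032, so EAR ≈ 17.60318%.

17.603%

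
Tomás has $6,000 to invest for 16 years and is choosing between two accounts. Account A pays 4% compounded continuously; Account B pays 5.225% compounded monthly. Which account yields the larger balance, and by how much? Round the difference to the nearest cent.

Account B, by $2,438.74

A: e^(0.04·16) = e^0.64 ≈ 1.8964808793, so 6,000 × 1.8964808793 ≈ 11,378.8853.
B: (1 + 0.05225/12)^192 ≈ 2.3029369067, so 6,000 × 2.3029369067 ≈ 13,817.6214.
Difference ≈ 2,438.7362 in favor of B.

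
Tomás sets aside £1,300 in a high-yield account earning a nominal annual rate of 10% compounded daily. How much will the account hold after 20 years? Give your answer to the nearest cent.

Periodic rate = 10%/365 = 0.000273973; periods = 365·20 = 7300.
A = 1,300·(1 + 0.1/365)^7300 ≈ 1,300·7.387032347 ≈ 9,603.1421.

£9,603.14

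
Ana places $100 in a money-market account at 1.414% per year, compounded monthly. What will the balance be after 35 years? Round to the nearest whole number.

$164

Periodic rate = 1.414%/12 = 0.00117833; periods = 12·35 = 420.
A = 100·(1 + 0.01414/12)^420 ≈ 100·1.63985636 ≈ 163.9856.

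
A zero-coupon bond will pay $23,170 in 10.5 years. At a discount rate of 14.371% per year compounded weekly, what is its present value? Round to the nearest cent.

Growth factor = (1 + 0.14371/52)^546 ≈ 4.5126010606.
P = 23,170/4.5126010606 ≈ 5,134.5110.

$5,134.51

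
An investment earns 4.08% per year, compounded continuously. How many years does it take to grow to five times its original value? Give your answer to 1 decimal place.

e^(0.0408t) = 5, so 0.0408t = ln 5 ≈ 1.6094.
t ≈ 1.6094/0.0408 ≈ 39.4470.

39.4 years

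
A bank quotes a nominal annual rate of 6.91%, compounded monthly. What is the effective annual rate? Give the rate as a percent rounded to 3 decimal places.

7.133%

EAR = (1 + 6.91%/12)^12 − 1 = (1 + 0.00575833)^12 − 1.
(1 + 0.00575833)^12 ≈ 1.071331, so EAR ≈ 7.13310%.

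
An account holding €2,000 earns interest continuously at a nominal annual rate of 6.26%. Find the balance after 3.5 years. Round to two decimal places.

€2,489.91

A = P·e^(rt) = 2,000·e^(0.0626·3.5) = 2,000·e^0.2191.
e^0.2191 ≈ 1.244955766, so A ≈ 2,489.9115.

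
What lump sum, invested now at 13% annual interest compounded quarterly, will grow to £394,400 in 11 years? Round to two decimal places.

£96,554.89

Growth factor = (1 + 0.0325)^44 ≈ 4.08472341084.
P = 394,400/4.08472341084 ≈ 96,554.8852.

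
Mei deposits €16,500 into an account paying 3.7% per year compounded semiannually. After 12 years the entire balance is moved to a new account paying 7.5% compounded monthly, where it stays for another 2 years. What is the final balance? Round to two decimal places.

€29,750.22

After 12 years at 3.7%: 16,500 × 1.5526186553 ≈ 25,618.2078.
Then 2 years at 7.5%: 25,618.2078 × 1.1612920181 ≈ 29,750.2203.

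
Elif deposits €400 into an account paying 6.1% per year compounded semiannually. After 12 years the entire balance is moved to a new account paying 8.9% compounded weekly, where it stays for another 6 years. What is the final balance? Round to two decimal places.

Phase 1: 400·(1 + 0.0305)^24 ≈ 822.6439.
Phase 2: 822.6439·(1 + 0.089/52)^312 ≈ 1,402.5776.

€1,402.58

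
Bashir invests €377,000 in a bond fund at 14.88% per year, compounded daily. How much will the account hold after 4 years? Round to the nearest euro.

Periodic rate = 14.88%/365 = 0.000407671; periods = 365·4 = 1460.
A = 377,000·(1 + 0.1488/365)^1460 ≈ 377,000·1.81317365425 ≈ 683,566.4677.

€683,566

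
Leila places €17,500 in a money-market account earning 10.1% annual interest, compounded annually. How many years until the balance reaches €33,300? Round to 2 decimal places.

6.69 years

We need (1 + 0.101)^t = 1.9029, so t = ln 1.9029 / ln 1.101 ≈ 6.6864.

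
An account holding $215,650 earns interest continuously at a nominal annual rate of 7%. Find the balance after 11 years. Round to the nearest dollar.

$465,754

A = P·e^(rt) = 215,650·e^(0.07·11) = 215,650·e^0.77.
e^0.77 ≈ 2.15976625378, so A ≈ 465,753.5926.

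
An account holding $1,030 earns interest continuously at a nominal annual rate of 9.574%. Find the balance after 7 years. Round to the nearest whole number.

A = P·e^(rt) = 1,030·e^(0.09574·7) = 1,030·e^0.67018.
e^0.67018 ≈ 1.954589115, so A ≈ 2,013.2268.

$2,013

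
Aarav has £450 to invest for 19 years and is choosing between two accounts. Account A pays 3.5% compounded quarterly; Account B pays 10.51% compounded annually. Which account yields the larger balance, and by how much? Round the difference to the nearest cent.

Account B, by £2,132.49

A: (1 + 0.00875)^76 ≈ 1.93887418, so 450 × 1.93887418 ≈ 872.4934.
B: (1 + 0.1051)^19 ≈ 6.677747591, so 450 × 6.677747591 ≈ 3,004.9864.
Difference ≈ 2,132.4930 in favor of B.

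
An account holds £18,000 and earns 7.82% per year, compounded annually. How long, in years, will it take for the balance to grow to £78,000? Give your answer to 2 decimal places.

(1 + 0.0782)^t = 78,000/18,000 = 4.3333.
t·ln(1 + 0.0782) = ln(4.3333); t = 1.4663/0.075293 ≈ 19.4751.

19.48 years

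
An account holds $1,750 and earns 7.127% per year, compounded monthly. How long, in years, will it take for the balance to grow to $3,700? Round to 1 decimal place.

We need (1 + 0.00593917)^(12t) = 2.1143, so 12t = ln 2.1143 / ln 1.005939 ≈ 126.4383.
t ≈ 126.4383/12 = 10.5365 years.

10.5 years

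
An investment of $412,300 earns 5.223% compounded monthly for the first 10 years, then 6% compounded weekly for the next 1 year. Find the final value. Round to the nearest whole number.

$737,218

Phase 1: 412,300·(1 + 0.0043525)^120 ≈ 694,309.5314.
Phase 2: 694,309.5314·(1 + 0.06/52)^52 ≈ 737,217.7352.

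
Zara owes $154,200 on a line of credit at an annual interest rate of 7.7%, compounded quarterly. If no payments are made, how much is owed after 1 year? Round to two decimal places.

$166,420.67

Periodic rate = 7.7%/4 = 0.01925; periods = 4·1 = 4.
A = 154,200·(1 + 0.01925)^4 ≈ 154,200·1.07925204563 ≈ 166,420.6654.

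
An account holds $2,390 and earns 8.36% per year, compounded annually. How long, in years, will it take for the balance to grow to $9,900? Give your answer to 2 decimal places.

(1 + 0.0836)^t = 9,900/2,390 = 4.1423.
t·ln(1 + 0.0836) = ln(4.1423); t = 1.4212/0.0802888 ≈ 17.7016.

17.70 years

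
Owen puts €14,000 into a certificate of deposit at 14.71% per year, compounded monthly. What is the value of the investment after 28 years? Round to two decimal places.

€839,508.79

Periodic rate = 14.71%/12 = 0.0122583; periods = 12·28 = 336.
A = 14,000·(1 + 0.1471/12)^336 ≈ 14,000·59.9649135033 ≈ 839,508.7890.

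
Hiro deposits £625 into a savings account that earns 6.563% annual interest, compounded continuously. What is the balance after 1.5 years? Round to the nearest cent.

A = P·e^(rt) = 625·e^(0.06563·1.5) = 625·e^0.098445.
e^0.098445 ≈ 1.10345371, so A ≈ 689.6586.

£689.66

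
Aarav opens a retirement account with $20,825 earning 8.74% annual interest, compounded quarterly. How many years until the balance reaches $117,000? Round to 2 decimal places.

We need (1 + 0.02185)^(4t) = 5.6182, so 4t = ln 5.6182 / ln 1.02185 ≈ 79.8539.
t ≈ 79.8539/4 = 19.9635 years.

19.96 years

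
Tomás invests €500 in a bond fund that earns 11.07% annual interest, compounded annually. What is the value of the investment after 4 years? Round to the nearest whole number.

Growth factor = (1 + 0.1107)^4 ≈ 1.5219034.
A ≈ 500 × 1.5219034 ≈ 760.9517.

€761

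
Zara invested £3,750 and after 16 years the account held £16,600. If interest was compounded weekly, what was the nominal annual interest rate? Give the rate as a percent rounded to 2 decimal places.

The 832-period growth factor is 16,600/3,750 = 4.42667.
r/52 = 4.42667^(1/832) − 1 ≈ 0.00178964, so r ≈ 52·0.00178964 = 9.30611%.

9.31%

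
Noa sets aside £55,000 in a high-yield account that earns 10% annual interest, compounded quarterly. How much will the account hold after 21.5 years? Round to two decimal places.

£459,848.86

Periodic rate = 10%/4 = 0.025; periods = 4·21.5 = 86.
A = 55,000·(1 + 0.025)^86 ≈ 55,000·8.36088834464 ≈ 459,848.8590.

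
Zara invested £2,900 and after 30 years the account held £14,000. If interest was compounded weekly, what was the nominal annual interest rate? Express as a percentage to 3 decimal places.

(1 + r/52)^1560 = 14,000/2,900 = 4.82759.
1 + r/52 = 4.82759^(1/1560) ≈ 1.00101, so r/52 ≈ 0.00100971.
r ≈ 52·0.00100971 = 5.25047%.

5.250%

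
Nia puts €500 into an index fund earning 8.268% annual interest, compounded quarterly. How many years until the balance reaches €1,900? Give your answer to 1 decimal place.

16.3 years

(1 + 0.02067)^(4t) = 1,900/500 = 3.8.
4t·ln(1 + 0.02067) = ln(3.8); 4t = 1.335/0.0204593 ≈ 65.2516.
t ≈ 16.3129 years.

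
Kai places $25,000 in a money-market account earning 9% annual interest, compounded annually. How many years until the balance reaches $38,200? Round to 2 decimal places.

4.92 years

(1 + 0.09)^t = 38,200/25,000 = 1.528.
t·ln(1 + 0.09) = ln(1.528); t = 0.42396/0.0861777 ≈ 4.9196.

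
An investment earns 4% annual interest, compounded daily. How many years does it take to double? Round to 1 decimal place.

(1 + 0.000109589)^(365t) = 2.
365t = ln 2 / ln(1 + 0.000109589) ≈ 0.69315/0.000109583 ≈ 6325.3146.
t ≈ 17.3296.

17.3 years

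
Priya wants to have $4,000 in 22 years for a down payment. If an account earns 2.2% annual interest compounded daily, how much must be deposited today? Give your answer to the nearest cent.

$2,465.29

Periodic rate = 2.2%/365 = 0.000060274; 8030 periods.
P = 4,000/(1 + 0.022/365)^8030 ≈ 4,000/1.62252798 ≈ 2,465.2888.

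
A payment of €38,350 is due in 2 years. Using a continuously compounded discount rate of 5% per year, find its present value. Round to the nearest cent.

€34,700.51

P = A·e^(−rt) = 38,350·e^(−0.1).
e^(−0.1) ≈ 0.90483741804, so P ≈ 34,700.5150.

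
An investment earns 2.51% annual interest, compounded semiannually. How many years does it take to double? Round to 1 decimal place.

27.8 years

(1 + 0.01255)^(2t) = 2.
2t = ln 2 / ln(1 + 0.01255) ≈ 0.69315/0.0124719 ≈ 55.5767.
t ≈ 27.7884.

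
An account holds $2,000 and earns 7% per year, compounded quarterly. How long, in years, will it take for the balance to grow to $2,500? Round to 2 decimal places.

3.22 years

(1 + 0.0175)^(4t) = 2,500/2,000 = 1.25.
4t·ln(1 + 0.0175) = ln(1.25); 4t = 0.22314/0.0173486 ≈ 12.8623.
t ≈ 3.2156 years.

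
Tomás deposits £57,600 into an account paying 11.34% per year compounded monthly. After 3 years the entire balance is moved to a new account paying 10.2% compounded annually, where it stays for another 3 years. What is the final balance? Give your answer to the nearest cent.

Phase 1: 57,600·(1 + 0.00945)^36 ≈ 80,811.9765.
Phase 2: 80,811.9765·(1 + 0.102)^3 ≈ 108,148.5030.

£108,148.50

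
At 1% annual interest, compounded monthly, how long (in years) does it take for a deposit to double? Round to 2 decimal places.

69.34 years

(1 + 0.000833333)^(12t) = 2.
12t = ln 2 / ln(1 + 0.000833333) ≈ 0.69315/0.000832986 ≈ 832.1231.
t ≈ 69.3436.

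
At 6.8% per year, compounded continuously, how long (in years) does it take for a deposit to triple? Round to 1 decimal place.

e^(0.068t) = 3, so 0.068t = ln 3 ≈ 1.0986.
t ≈ 1.0986/0.068 ≈ 16.1561.

16.2 years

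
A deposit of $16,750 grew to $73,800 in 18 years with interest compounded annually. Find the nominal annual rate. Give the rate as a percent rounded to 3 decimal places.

The 18-period growth factor is 73,800/16,750 = 4.40597.
r = 4.40597^(1/18) − 1 ≈ 0.0858756, i.e. 8.58756%.

8.588%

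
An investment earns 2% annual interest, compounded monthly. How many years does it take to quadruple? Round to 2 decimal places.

(1 + 0.00166667)^(12t) = 4.
12t = ln 4 / ln(1 + 0.00166667) ≈ 1.3863/0.00166528 ≈ 832.4696.
t ≈ 69.3725.

69.37 years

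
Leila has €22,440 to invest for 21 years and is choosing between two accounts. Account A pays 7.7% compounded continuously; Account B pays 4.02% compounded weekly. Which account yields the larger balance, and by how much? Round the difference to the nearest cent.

Account A growth factor: e^(0.077·21) = e^1.617 ≈ 5.0379537618; balance ≈ 113,051.6824.
Account B growth factor: (1 + 0.0402/52)^1092 ≈ 2.3253576434; balance ≈ 52,181.0255.
Account A is larger by 60,870.6569.

Account A, by €60,870.66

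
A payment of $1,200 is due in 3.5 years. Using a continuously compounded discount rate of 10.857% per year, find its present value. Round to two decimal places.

$820.64

P = A·e^(−rt) = 1,200·e^(−0.379995).
e^(−0.379995) ≈ 0.6838648285, so P ≈ 820.6378.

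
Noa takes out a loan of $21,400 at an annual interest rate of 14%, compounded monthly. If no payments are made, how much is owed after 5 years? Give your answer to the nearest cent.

$42,920.05

Growth factor = (1 + 0.14/12)^60 ≈ 2.0056097928.
A ≈ 21,400 × 2.0056097928 ≈ 42,920.0496.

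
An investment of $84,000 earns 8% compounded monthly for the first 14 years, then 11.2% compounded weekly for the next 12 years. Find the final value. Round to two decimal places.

Phase 1: 84,000·(1 + 0.08/12)^168 ≈ 256,492.6414.
Phase 2: 256,492.6414·(1 + 0.112/52)^624 ≈ 982,062.2191.

$982,062.22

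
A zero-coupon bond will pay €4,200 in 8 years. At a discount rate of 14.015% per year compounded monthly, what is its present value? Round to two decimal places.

Growth factor = (1 + 0.14015/12)^96 ≈ 3.048663187.
P = 4,200/3.048663187 ≈ 1,377.6530.

€1,377.65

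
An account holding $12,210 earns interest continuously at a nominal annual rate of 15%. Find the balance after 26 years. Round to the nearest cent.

$603,203.90

A = P·e^(rt) = 12,210·e^(0.15·26) = 12,210·e^3.9.
e^3.9 ≈ 49.4024491055, so A ≈ 603,203.9036.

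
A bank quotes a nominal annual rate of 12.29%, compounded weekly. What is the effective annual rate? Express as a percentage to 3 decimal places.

13.061%

EAR = (1 + 12.29%/52)^52 − 1 = (1 + 0.00236346)^52 − 1.
(1 + 0.00236346)^52 ≈ 1.130607, so EAR ≈ 13.06074%.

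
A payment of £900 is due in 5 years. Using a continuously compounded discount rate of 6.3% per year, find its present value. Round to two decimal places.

P = A·e^(−rt) = 900·e^(−0.315).
e^(−0.315) ≈ 0.729788874, so P ≈ 656.8100.

£656.81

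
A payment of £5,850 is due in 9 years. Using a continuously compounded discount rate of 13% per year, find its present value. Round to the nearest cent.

P = A·e^(−rt) = 5,850·e^(−1.17).
e^(−1.17) ≈ 0.3103669413, so P ≈ 1,815.6466.

£1,815.65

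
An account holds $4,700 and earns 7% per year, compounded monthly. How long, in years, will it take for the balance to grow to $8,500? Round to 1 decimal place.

(1 + 0.00583333)^(12t) = 8,500/4,700 = 1.8085.
12t·ln(1 + 0.00583333) = ln(1.8085); 12t = 0.5925/0.00581639 ≈ 101.8680.
t ≈ 8.4890 years.

8.5 years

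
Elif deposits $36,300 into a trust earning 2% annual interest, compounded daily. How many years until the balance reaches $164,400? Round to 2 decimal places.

(1 + 0.0000547945)^(365t) = 164,400/36,300 = 4.5289.
365t·ln(1 + 0.0000547945) = ln(4.5289); 365t = 1.5105/5.4793e-05 ≈ 27567.1018.
t ≈ 75.5263 years.

75.53 years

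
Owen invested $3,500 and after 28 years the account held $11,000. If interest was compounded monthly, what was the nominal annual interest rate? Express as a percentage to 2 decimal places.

4.10%

The 336-period growth factor is 11,000/3,500 = 3.14286.
r/12 = 3.14286^(1/336) − 1 ≈ 0.00341395, so r ≈ 12·0.00341395 = 4.09674%.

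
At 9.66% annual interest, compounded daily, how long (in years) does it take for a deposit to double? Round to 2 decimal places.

(1 + 0.000264658)^(365t) = 2.
365t = ln 2 / ln(1 + 0.000264658) ≈ 0.69315/0.000264623 ≈ 2619.3809.
t ≈ 7.1764.

7.18 years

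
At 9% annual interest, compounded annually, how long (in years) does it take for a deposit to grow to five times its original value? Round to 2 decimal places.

18.68 years

(1 + 0.09)^t = 5.
t = ln 5 / ln(1 + 0.09) ≈ 1.6094/0.0861777 ≈ 18.6758.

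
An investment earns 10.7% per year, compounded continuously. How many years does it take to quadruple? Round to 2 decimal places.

e^(0.107t) = 4, so 0.107t = ln 4 ≈ 1.3863.
t ≈ 1.3863/0.107 ≈ 12.9560.

12.96 years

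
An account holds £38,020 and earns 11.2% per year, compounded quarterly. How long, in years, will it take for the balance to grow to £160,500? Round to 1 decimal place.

13.0 years

We need (1 + 0.028)^(4t) = 4.2215, so 4t = ln 4.2215 / ln 1.028 ≈ 52.1518.
t ≈ 52.1518/4 = 13.0380 years.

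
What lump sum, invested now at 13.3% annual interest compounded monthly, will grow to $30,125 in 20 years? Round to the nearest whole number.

$2,138

Growth factor = (1 + 0.133/12)^240 ≈ 14.088617299.
P = 30,125/14.088617299 ≈ 2,138.2510.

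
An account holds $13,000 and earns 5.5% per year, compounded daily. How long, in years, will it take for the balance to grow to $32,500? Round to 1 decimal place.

We need (1 + 0.000150685)^(365t) = 2.5, so 365t = ln 2.5 / ln 1.000151 ≈ 6081.2966.
t ≈ 6081.2966/365 = 16.6611 years.

16.7 years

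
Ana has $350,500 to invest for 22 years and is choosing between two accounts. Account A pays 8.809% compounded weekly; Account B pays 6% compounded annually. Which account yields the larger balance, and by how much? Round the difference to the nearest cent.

Account A growth factor: (1 + 0.08809/52)^1144 ≈ 6.933330886767; balance ≈ 2,430,132.4758.
Account B growth factor: (1 + 0.06)^22 ≈ 3.603537416578; balance ≈ 1,263,039.8645.
Account A is larger by 1,167,092.6113.

Account A, by $1,167,092.61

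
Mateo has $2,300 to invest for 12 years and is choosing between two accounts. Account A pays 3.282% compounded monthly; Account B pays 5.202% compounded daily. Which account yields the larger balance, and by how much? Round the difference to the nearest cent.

Account B, by $885.22

A: (1 + 0.002735)^144 ≈ 1.481866444, so 2,300 × 1.481866444 ≈ 3,408.2928.
B: (1 + 0.05202/365)^4380 ≈ 1.866743597, so 2,300 × 1.866743597 ≈ 4,293.5103.
Difference ≈ 885.2175 in favor of B.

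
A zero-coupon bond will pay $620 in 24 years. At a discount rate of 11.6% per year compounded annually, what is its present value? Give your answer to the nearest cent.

Growth factor = (1 + 0.116)^24 ≈ 13.9296649.
P = 620/13.9296649 ≈ 44.5093.

$44.51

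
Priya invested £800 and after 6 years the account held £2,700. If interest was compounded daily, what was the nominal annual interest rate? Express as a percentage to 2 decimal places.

(1 + r/365)^2190 = 2,700/800 = 3.375.
1 + r/365 = 3.375^(1/2190) ≈ 1.000556, so r/365 ≈ 0.000555586.
r ≈ 365·0.000555586 = 20.27889%.

20.28%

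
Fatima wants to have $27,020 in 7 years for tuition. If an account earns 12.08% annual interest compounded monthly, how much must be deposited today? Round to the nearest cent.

$11,648.82

Periodic rate = 12.08%/12 = 0.0100667; 84 periods.
P = 27,020/(1 + 0.1208/12)^84 ≈ 27,020/2.3195475918 ≈ 11,648.8233.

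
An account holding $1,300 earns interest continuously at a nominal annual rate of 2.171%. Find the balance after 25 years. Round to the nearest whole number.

$2,237

A = P·e^(rt) = 1,300·e^(0.02171·25) = 1,300·e^0.54275.
e^0.54275 ≈ 1.720732376, so A ≈ 2,236.9521.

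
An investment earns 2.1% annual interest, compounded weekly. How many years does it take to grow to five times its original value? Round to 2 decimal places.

(1 + 0.000403846)^(52t) = 5.
52t = ln 5 / ln(1 + 0.000403846) ≈ 1.6094/0.000403765 ≈ 3986.0795.
t ≈ 76.6554.

76.66 years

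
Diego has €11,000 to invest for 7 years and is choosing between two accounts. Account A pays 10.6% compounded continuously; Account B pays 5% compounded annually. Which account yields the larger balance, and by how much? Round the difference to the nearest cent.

A: e^(0.106·7) = e^0.742 ≈ 2.1001315802, so 11,000 × 2.1001315802 ≈ 23,101.4474.
B: (1 + 0.05)^7 ≈ 1.4071004227, so 11,000 × 1.4071004227 ≈ 15,478.1046.
Difference ≈ 7,623.3427 in favor of A.

Account A, by €7,623.34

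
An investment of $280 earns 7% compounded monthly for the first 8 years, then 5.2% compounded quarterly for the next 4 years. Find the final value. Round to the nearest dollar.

$602

Phase 1: 280·(1 + 0.07/12)^96 ≈ 489.3914.
Phase 2: 489.3914·(1 + 0.013)^16 ≈ 601.7380.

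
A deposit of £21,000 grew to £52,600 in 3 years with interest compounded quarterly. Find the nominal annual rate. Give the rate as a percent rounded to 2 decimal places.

The 12-period growth factor is 52,600/21,000 = 2.50476.
r/4 = 2.50476^(1/12) − 1 ≈ 0.0795196, so r ≈ 4·0.0795196 = 31.80785%.

31.81%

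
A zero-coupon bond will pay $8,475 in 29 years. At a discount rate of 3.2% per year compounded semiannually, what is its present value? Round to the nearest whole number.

$3,375

Periodic rate = 3.2%/2 = 0.016; 58 periods.
P = 8,475/(1 + 0.016)^58 ≈ 8,475/2.510932633 ≈ 3,375.2399.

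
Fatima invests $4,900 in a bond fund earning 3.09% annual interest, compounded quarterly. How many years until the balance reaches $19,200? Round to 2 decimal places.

We need (1 + 0.007725)^(4t) = 3.9184, so 4t = ln 3.9184 / ln 1.007725 ≈ 177.4684.
t ≈ 177.4684/4 = 44.3671 years.

44.37 years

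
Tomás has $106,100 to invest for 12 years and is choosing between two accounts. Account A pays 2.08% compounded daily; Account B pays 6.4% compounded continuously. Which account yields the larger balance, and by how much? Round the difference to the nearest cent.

Account A growth factor: (1 + 0.0208/365)^4380 ≈ 1.28350278141; balance ≈ 136,179.6451.
Account B growth factor: e^(0.064·12) = e^0.768 ≈ 2.15545103793; balance ≈ 228,693.3551.
Account B is larger by 92,513.7100.

Account B, by $92,513.71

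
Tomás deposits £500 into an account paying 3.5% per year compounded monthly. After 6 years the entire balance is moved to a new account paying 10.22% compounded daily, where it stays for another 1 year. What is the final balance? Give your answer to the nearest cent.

£683.00

After 6 years at 3.5%: 500 × 1.23330104 ≈ 616.6505.
Then 1 years at 10.22%: 616.6505 × 1.10758913 ≈ 682.9954.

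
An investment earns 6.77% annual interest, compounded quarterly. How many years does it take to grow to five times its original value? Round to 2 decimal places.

(1 + 0.016925)^(4t) = 5.
4t = ln 5 / ln(1 + 0.016925) ≈ 1.6094/0.0167834 ≈ 95.8948.
t ≈ 23.9737.

23.97 years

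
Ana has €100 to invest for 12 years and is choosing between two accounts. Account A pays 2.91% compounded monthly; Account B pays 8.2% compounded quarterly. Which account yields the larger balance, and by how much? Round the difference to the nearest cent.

Account B, by €123.13

Account A growth factor: (1 + 0.002425)^144 ≈ 1.41733348; balance ≈ 141.7333.
Account B growth factor: (1 + 0.0205)^48 ≈ 2.64864915; balance ≈ 264.8649.
Account B is larger by 123.1316.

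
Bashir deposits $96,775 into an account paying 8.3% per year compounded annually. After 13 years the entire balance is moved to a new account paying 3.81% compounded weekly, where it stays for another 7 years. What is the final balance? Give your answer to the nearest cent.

Phase 1: 96,775·(1 + 0.083)^13 ≈ 272,855.7537.
Phase 2: 272,855.7537·(1 + 0.0381/52)^364 ≈ 356,218.9692.

$356,218.97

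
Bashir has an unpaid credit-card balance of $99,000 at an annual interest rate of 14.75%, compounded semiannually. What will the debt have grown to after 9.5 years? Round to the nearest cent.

Growth factor = (1 + 0.07375)^19 ≈ 3.86509666475.
A ≈ 99,000 × 3.86509666475 ≈ 382,644.5698.

$382,644.57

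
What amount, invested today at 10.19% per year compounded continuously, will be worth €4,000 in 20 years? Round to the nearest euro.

P = A·e^(−rt) = 4,000·e^(−2.038).
e^(−2.038) ≈ 0.1302890285, so P ≈ 521.1561.

€521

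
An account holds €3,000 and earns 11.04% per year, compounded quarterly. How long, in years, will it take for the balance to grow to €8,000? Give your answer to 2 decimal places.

9.01 years

(1 + 0.0276)^(4t) = 8,000/3,000 = 2.6667.
4t·ln(1 + 0.0276) = ln(2.6667); 4t = 0.98083/0.027226 ≈ 36.0255.
t ≈ 9.0064 years.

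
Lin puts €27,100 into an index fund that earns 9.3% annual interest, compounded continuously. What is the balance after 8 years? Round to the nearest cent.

A = P·e^(rt) = 27,100·e^(0.093·8) = 27,100·e^0.744.
e^0.744 ≈ 2.1043360464, so A ≈ 57,027.5069.

€57,027.51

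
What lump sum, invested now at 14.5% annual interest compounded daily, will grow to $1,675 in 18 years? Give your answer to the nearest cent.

$123.23

Periodic rate = 14.5%/365 = 0.00039726; 6570 periods.
P = 1,675/(1 + 0.145/365)^6570 ≈ 1,675/13.59200446 ≈ 123.2342.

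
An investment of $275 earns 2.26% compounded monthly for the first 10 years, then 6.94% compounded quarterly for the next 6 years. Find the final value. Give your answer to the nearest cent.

Phase 1: 275·(1 + 0.0226/12)^120 ≈ 344.6600.
Phase 2: 344.6600·(1 + 0.01735)^24 ≈ 520.8112.

$520.81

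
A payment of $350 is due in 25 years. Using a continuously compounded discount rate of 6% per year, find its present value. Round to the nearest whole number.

P = A·e^(−rt) = 350·e^(−1.5).
e^(−1.5) ≈ 0.22313016, so P ≈ 78.0956.

$78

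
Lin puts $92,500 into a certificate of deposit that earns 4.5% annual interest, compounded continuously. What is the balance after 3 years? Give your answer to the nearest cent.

A = P·e^(rt) = 92,500·e^(0.045·3) = 92,500·e^0.135.
e^0.135 ≈ 1.14453678435, so A ≈ 105,869.6526.

$105,869.65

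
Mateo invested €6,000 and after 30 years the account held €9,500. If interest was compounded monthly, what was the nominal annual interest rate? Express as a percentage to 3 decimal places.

(1 + r/12)^360 = 9,500/6,000 = 1.58333.
1 + r/12 = 1.58333^(1/360) ≈ 1.001277, so r/12 ≈ 0.00127729.
r ≈ 12·0.00127729 = 1.53275%.

1.533%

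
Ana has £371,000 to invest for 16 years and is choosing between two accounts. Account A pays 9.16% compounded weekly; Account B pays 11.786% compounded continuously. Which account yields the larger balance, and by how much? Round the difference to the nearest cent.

Account B, by £840,983.12

A: (1 + 0.0916/52)^832 ≈ 4.324561113308, so 371,000 × 4.324561113308 ≈ 1,604,412.1730.
B: e^(0.11786·16) = e^1.88576 ≈ 6.591361974012, so 371,000 × 6.591361974012 ≈ 2,445,395.2924.
Difference ≈ 840,983.1193 in favor of B.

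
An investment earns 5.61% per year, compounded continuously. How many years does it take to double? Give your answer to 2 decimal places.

12.36 years

e^(0.0561t) = 2, so 0.0561t = ln 2 ≈ 0.69315.
t ≈ 0.69315/0.0561 ≈ 12.3556.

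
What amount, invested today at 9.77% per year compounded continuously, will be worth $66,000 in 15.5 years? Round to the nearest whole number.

$14,517

P = A·e^(−rt) = 66,000·e^(−1.51435).
e^(−1.51435) ≈ 0.21995110661, so P ≈ 14,516.7730.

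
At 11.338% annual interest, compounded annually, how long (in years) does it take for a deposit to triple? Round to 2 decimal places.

10.23 years

(1 + 0.11338)^t = 3.
t = ln 3 / ln(1 + 0.11338) ≈ 1.0986/0.1074 ≈ 10.2291.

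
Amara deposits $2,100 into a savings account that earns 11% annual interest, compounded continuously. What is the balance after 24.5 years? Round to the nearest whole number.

A = P·e^(rt) = 2,100·e^(0.11·24.5) = 2,100·e^2.695.
e^2.695 ≈ 14.805518753, so A ≈ 31,091.5894.

$31,092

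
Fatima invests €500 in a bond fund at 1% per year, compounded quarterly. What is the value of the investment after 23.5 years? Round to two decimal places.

Periodic rate = 1%/4 = 0.0025; periods = 4·23.5 = 94.
A = 500·(1 + 0.0025)^94 ≈ 500·1.26453787 ≈ 632.2689.

€632.27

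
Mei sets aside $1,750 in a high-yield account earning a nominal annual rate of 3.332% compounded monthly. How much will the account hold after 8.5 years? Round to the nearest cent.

Periodic rate = 3.332%/12 = 0.00277667; periods = 12·8.5 = 102.
A = 1,750·(1 + 0.03332/12)^102 ≈ 1,750·1.326876286 ≈ 2,322.0335.

$2,322.03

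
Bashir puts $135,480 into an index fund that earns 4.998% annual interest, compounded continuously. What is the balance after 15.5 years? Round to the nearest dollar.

A = P·e^(rt) = 135,480·e^(0.04998·15.5) = 135,480·e^0.77469.
e^0.77469 ≈ 2.16991934791, so A ≈ 293,980.6733.

$293,981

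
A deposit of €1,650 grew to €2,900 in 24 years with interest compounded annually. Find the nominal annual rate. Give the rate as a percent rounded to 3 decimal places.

2.378%

(1 + r)^24 = 2,900/1,650 = 1.75758.
1 + r = 1.75758^(1/24) ≈ 1.023776, so r ≈ 0.0237755.
r ≈ 2.37755%.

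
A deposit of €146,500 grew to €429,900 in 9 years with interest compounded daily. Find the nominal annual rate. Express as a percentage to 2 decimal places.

11.96%

The 3285-period growth factor is 429,900/146,500 = 2.93447.
r/365 = 2.93447^(1/3285) − 1 ≈ 0.000327764, so r ≈ 365·0.000327764 = 11.96337%.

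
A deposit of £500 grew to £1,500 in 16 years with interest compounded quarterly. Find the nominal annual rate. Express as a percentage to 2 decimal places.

6.93%

(1 + r/4)^64 = 1,500/500 = 3.
1 + r/4 = 3^(1/64) ≈ 1.017314, so r/4 ≈ 0.017314.
r ≈ 4·0.017314 = 6.92560%.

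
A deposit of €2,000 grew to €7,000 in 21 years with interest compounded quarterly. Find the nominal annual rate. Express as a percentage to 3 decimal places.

The 84-period growth factor is 7,000/2,000 = 3.5.
r/4 = 3.5^(1/84) − 1 ≈ 0.0150256, so r ≈ 4·0.0150256 = 6.01024%.

6.010%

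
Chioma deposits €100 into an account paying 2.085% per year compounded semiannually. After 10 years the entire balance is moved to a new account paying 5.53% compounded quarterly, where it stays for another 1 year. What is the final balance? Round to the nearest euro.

After 10 years at 2.085%: 100 × 1.23050012 ≈ 123.0500.
Then 1 years at 5.53%: 123.0500 × 1.05645739 ≈ 129.9971.

€130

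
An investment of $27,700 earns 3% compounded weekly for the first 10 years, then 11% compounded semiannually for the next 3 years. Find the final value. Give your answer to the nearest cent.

After 10 years at 3%: 27,700 × 1.3497420428 ≈ 37,387.8546.
Then 3 years at 11%: 37,387.8546 × 1.3788428068 ≈ 51,551.9744.

$51,551.97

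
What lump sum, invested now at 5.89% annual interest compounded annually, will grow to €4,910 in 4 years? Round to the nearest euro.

€3,905

Growth factor = (1 + 0.0589)^4 ≈ 1.257244641.
P = 4,910/1.257244641 ≈ 3,905.3656.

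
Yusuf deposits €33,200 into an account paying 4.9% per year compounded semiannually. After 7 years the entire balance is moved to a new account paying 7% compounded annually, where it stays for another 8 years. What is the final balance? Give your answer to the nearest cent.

€80,052.66

After 7 years at 4.9%: 33,200 × 1.4033547803 ≈ 46,591.3787.
Then 8 years at 7%: 46,591.3787 × 1.7181861798 ≈ 80,052.6630.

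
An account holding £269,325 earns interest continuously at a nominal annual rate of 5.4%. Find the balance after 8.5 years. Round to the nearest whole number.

£426,204

A = P·e^(rt) = 269,325·e^(0.054·8.5) = 269,325·e^0.459.
e^0.459 ≈ 1.58249070278, so A ≈ 426,204.3085.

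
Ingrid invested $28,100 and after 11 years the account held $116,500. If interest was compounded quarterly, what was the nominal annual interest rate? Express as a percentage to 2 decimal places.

13.14%

(1 + r/4)^44 = 116,500/28,100 = 4.14591.
1 + r/4 = 4.14591^(1/44) ≈ 1.032849, so r/4 ≈ 0.0328489.
r ≈ 4·0.0328489 = 13.13958%.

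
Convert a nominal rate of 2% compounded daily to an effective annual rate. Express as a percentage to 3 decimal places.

2.020%

EAR = (1 + 2%/365)^365 − 1 = (1 + 0.0000547945)^365 − 1.
(1 + 0.0000547945)^365 ≈ 1.020201, so EAR ≈ 2.02008%.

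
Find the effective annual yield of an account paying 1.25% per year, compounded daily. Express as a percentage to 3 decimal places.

1.258%

EAR = (1 + 1.25%/365)^365 − 1 = (1 + 0.0000342466)^365 − 1.
(1 + 0.0000342466)^365 ≈ 1.012578, so EAR ≈ 1.25782%.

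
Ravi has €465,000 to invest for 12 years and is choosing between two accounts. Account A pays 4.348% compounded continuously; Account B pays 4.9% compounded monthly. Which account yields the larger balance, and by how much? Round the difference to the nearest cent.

Account B, by €52,656.23

Account A growth factor: e^(0.04348·12) = e^0.52176 ≈ 1.68499062502; balance ≈ 783,520.6406.
Account B growth factor: (1 + 0.049/12)^144 ≈ 1.79822983865; balance ≈ 836,176.8750.
Account B is larger by 52,656.2343.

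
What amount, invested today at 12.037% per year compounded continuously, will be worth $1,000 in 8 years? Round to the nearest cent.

P = A·e^(−rt) = 1,000·e^(−0.96296).
e^(−0.96296) ≈ 0.381761199, so P ≈ 381.7612.

$381.76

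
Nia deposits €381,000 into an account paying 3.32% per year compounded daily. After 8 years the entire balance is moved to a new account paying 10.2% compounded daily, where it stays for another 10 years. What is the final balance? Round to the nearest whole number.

Phase 1: 381,000·(1 + 0.0332/365)^2920 ≈ 496,899.2536.
Phase 2: 496,899.2536·(1 + 0.102/365)^3650 ≈ 1,377,802.0658.

€1,377,802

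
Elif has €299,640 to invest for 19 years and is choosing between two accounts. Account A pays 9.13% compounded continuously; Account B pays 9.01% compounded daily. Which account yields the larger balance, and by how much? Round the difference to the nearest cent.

Account A, by €38,629.89

A: e^(0.0913·19) = e^1.7347 ≈ 5.66722738054, so 299,640 × 5.66722738054 ≈ 1,698,128.0123.
B: (1 + 0.0901/365)^6935 ≈ 5.538306367005, so 299,640 × 5.538306367005 ≈ 1,659,498.1198.
Difference ≈ 38,629.8925 in favor of A.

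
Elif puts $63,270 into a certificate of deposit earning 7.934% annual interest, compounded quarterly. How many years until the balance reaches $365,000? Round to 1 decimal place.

22.3 years

We need (1 + 0.019835)^(4t) = 5.7689, so 4t = ln 5.7689 / ln 1.019835 ≈ 89.2266.
t ≈ 89.2266/4 = 22.3066 years.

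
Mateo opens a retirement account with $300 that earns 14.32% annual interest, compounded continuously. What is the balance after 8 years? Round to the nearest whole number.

$943

A = P·e^(rt) = 300·e^(0.1432·8) = 300·e^1.1456.
e^1.1456 ≈ 3.14432739, so A ≈ 943.2982.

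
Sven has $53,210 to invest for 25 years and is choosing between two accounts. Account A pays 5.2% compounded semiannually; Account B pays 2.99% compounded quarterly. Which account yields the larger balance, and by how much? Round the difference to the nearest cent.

Account A, by $79,974.18

Account A growth factor: (1 + 0.026)^50 ≈ 3.60884341527; balance ≈ 192,026.5581.
Account B growth factor: (1 + 0.007475)^100 ≈ 2.10585184768; balance ≈ 112,052.3768.
Account A is larger by 79,974.1813.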